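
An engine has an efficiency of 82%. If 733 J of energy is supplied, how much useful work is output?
W_out = η × W_in = 0.82 × 733 = 601.06 J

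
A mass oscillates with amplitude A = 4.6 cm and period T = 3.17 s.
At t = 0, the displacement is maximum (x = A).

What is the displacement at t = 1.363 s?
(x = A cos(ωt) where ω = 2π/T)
ω = 2π/T = 2π/3.17 = 1.982 rad/s
x = A cos(ωt) = 4.6×cos(1.982×1.363) = -4.162 cm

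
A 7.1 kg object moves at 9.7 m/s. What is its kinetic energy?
KE = ½mv² = ½×7.1×9.7² = 334.0195 J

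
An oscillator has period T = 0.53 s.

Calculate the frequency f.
f = 1/T = 1/0.53 = 1.887 Hz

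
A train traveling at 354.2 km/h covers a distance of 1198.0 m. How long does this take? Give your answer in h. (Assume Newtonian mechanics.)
t = d/v (with unit conversion) = 0.003382 h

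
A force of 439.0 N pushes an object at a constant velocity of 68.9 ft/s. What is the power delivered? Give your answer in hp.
P = Fv = 439 N × 21 m/s = 9219 W = 12.36 hp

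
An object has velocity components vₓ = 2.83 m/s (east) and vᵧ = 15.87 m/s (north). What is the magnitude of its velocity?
|v| = √(vₓ² + vᵧ²) = √(2.83² + 15.87²) = √(259.866) = 16.12 m/s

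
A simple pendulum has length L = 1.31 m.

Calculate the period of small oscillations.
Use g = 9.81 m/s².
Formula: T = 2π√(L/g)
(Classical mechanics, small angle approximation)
T = 2π√(L/g) = 2π√(1.31/9.81) = 2.296 s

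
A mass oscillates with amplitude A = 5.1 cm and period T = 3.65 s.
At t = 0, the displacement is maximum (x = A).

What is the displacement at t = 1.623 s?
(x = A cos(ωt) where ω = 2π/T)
ω = 2π/T = 2π/3.65 = 1.721 rad/s
x = A cos(ωt) = 5.1×cos(1.721×1.623) = -4.795 cm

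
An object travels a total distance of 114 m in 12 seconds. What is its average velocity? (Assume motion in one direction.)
v_avg = Δd / Δt = 114 / 12 = 9.5 m/s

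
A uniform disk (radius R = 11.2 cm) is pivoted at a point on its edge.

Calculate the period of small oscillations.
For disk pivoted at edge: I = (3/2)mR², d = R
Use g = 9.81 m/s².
I/m = (3/2)R² = 0.01882 m²; d = R = 0.112 m
T = 2π√((3/2)R²/(gR)) = 2π√(3R/(2g)) = 0.8222 s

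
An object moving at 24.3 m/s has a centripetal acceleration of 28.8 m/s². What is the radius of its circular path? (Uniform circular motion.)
r = v²/a_c = 24.3²/28.8 = 20.5 m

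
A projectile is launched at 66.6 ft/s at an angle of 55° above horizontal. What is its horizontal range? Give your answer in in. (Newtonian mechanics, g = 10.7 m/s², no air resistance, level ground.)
R = v₀² sin(2θ) / g (with unit conversion) = 1425.0 in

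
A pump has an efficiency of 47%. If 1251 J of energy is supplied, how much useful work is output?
W_out = η × W_in = 0.47 × 1251 = 587.97 J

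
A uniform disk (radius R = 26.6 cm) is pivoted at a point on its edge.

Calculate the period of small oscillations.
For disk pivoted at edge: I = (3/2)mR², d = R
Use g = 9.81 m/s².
I/m = (3/2)R² = 0.1061 m²; d = R = 0.266 m
T = 2π√((3/2)R²/(gR)) = 2π√(3R/(2g)) = 1.267 s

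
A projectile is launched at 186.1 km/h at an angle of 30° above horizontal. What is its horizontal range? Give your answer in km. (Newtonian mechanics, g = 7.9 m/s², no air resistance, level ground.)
R = v₀² sin(2θ) / g (with unit conversion) = 0.2929 km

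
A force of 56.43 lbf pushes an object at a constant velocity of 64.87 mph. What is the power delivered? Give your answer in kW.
P = Fv = 251 N × 29 m/s = 7279 W = 7.279 kW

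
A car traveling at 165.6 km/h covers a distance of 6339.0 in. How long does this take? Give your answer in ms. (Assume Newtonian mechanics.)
t = d/v (with unit conversion) = 3500.0 ms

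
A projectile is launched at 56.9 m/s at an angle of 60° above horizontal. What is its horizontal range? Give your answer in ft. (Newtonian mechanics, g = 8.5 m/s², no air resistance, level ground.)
R = v₀² sin(2θ) / g (with unit conversion) = 1082.0 ft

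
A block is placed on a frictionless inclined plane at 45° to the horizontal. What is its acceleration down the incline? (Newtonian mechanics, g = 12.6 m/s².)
a = g sin(θ) = 12.6 × sin(45°) = 12.6 × 0.7071 = 8.91 m/s²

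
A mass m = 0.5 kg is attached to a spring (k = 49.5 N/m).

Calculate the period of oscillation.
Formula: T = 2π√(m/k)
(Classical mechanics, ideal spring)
T = 2π√(m/k) = 2π√(0.5/49.5) = 0.6315 s; f = 1/T = 1.584 Hz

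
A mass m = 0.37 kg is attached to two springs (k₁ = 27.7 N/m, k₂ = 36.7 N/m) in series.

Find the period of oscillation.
k_eq = k₁k₂/(k₁+k₂) = 15.79 N/m
T = 2π√(m/k_eq) = 2π√(0.37/15.79) = 0.9619 s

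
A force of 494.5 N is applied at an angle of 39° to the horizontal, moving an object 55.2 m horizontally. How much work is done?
W = Fd cosθ = 494.5×55.2×cos(39°) = 21213.0 J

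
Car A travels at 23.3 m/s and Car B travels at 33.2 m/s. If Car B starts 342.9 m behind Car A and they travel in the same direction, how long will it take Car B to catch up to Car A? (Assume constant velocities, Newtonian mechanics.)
Relative speed: v_rel = 33.2 - 23.3 = 9.9 m/s
Time to catch: t = d₀/v_rel = 342.9/9.9 = 34.64 s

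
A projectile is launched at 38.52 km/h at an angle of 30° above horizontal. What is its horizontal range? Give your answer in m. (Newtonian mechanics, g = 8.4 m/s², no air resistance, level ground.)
R = v₀² sin(2θ) / g (with unit conversion) = 11.8 m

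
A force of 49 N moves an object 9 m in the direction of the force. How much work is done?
W = Fd = 49×9 = 441.0 J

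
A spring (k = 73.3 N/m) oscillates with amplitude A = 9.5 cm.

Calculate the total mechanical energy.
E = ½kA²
E = ½kA² = ½×73.3×(0.095)² = 0.3308 J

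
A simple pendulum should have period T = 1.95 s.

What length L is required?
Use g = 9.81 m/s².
T = 2π√(L/g) → L = g(T/2π)² = 9.81×(1.95/2π)² = 0.9449 m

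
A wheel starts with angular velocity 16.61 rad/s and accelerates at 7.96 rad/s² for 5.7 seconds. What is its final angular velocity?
ω = ω₀ + αt = 16.61 + 7.96 × 5.7 = 61.98 rad/s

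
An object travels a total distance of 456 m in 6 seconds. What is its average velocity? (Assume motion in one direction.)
v_avg = Δd / Δt = 456 / 6 = 76.0 m/s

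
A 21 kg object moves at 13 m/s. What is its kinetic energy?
KE = ½mv² = ½×21×13² = 1774.5 J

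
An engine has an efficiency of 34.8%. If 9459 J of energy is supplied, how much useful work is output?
W_out = η × W_in = 0.348 × 9459 = 3291.7 J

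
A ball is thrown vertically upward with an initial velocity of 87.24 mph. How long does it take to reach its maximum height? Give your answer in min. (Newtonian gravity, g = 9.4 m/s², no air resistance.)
t_up = v₀/g (with unit conversion) = 0.06915 min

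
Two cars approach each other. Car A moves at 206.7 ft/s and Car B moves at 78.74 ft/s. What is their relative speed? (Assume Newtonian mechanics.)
v_rel = v_A + v_B = 206.7 + 78.74 = 285.4 ft/s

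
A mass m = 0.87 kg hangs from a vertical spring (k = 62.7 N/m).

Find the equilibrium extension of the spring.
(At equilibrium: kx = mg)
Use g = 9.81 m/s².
x_eq = mg/k = 0.87×9.81/62.7 = 0.1361 m = 13.61 cm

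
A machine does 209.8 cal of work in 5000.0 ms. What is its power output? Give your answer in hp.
P = W/t = 877.8 J / 5 s = 175.6 W = 0.2354 hp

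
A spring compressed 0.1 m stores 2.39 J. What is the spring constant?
PE = ½kx² → k = 2PE/x² = 2×2.39/0.1² = 478.0 N/m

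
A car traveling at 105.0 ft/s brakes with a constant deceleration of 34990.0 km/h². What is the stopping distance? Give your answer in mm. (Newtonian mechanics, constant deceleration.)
d = v₀² / (2a) (with unit conversion) = 189700.0 mm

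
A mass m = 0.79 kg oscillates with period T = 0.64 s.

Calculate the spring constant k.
T = 2π√(m/k) → k = m(2π/T)² = 0.79×(2π/0.64)² = 76.14 N/m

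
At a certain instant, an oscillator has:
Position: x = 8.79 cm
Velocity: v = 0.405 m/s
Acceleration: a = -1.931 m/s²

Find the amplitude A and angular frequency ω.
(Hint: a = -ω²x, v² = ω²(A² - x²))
a = −ω²x → ω = √(|a|/x) = √(1.931/0.0879) = 4.687 rad/s
v² = ω²(A² − x²) → A = √(x² + v²/ω²) = √(0.0879² + 0.405²/4.687²) = 0.1233 m = 12.33 cm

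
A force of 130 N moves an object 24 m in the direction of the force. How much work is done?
W = Fd = 130×24 = 3120.0 J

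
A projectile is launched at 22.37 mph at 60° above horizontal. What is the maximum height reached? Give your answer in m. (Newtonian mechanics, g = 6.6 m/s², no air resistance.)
H = v₀²sin²(θ)/(2g) (with unit conversion) = 5.682 m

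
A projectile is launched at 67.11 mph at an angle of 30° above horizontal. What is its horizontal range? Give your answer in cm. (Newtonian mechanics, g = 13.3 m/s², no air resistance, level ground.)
R = v₀² sin(2θ) / g (with unit conversion) = 5861.0 cm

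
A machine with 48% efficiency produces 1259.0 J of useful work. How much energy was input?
W_in = W_out/η = 1259.0/0.48 = 2622.9 J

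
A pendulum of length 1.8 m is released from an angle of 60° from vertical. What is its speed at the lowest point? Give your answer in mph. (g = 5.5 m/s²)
h = L(1 − cosθ) = 1.8×(1 − cos60°) = 0.9 m
v = √(2gh) = √(2×5.5×0.9) = 3.146 m/s = 7.038 mph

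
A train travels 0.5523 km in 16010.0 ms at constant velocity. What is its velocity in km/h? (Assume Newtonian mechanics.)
v = d/t (with unit conversion) = 124.2 km/h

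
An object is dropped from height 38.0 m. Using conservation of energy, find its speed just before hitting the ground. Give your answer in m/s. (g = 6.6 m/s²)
mgh = ½mv² → v = √(2gh) = √(2×6.6×38) = 22.4 m/s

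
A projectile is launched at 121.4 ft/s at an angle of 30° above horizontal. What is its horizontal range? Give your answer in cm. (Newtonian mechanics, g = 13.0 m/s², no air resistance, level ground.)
R = v₀² sin(2θ) / g (with unit conversion) = 9121.0 cm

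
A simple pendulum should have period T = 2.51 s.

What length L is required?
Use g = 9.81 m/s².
T = 2π√(L/g) → L = g(T/2π)² = 9.81×(2.51/2π)² = 1.566 m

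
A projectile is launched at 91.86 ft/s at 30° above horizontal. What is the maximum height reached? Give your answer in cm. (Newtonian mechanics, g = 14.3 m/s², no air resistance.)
H = v₀²sin²(θ)/(2g) (with unit conversion) = 685.3 cm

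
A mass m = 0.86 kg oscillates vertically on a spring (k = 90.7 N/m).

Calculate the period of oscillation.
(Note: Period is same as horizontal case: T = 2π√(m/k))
T = 2π√(m/k) = 2π√(0.86/90.7) = 0.6118 s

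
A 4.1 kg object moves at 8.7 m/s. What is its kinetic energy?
KE = ½mv² = ½×4.1×8.7² = 155.1645 J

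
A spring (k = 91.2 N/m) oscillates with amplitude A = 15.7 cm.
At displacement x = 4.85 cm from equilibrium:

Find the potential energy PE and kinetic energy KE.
E_total = ½kA² = ½×91.2×(0.157)² = 1.124 J
PE = ½kx² = ½×91.2×(0.0485)² = 0.1073 J
KE = E_total − PE = 1.017 J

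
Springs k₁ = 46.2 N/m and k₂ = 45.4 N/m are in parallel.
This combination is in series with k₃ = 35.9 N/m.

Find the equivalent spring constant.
k₁₂ = k₁ + k₂ = 91.6 N/m (parallel)
1/k_eq = 1/k₁₂ + 1/k₃ → k_eq = 25.79 N/m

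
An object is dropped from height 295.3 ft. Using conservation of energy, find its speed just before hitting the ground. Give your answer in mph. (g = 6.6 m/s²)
mgh = ½mv² → v = √(2gh) = √(2×6.6×90.01) = 34.47 m/s = 77.1 mph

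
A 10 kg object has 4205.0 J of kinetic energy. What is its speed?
KE = ½mv² → v = √(2KE/m) = √(2×4205.0/10) = 29.0 m/s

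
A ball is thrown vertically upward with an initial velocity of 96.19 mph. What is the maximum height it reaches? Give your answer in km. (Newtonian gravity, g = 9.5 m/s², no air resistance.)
h_max = v₀²/(2g) (with unit conversion) = 0.09732 km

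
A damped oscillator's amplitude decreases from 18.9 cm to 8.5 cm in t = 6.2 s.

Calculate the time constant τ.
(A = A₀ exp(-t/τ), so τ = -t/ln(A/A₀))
A/A₀ = 8.5/18.9 = 0.4497; ln(A/A₀) = -0.7991
τ = −t/ln(A/A₀) = −6.2/-0.7991 = 7.759 s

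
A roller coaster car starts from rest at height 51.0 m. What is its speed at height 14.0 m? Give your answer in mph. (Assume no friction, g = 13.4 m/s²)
mgh₁ = ½mv₂² + mgh₂ → v₂ = √(2g(h₁−h₂)) = √(2×13.4×(51−14)) = 31.49 m/s = 70.44 mph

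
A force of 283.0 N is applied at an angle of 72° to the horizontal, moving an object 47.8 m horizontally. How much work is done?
W = Fd cosθ = 283.0×47.8×cos(72°) = 4180.2 J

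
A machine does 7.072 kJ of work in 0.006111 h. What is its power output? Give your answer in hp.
P = W/t = 7072 J / 22 s = 321.5 W = 0.4311 hp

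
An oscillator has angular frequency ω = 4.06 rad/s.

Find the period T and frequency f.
T = 2π/ω = 2π/4.06 = 1.548 s; f = ω/2π = 0.6462 Hz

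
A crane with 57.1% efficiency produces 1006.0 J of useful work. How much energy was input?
W_in = W_out/η = 1006.0/0.571 = 1761.8 J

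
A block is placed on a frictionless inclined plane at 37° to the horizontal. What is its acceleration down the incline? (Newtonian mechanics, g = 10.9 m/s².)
a = g sin(θ) = 10.9 × sin(37°) = 10.9 × 0.6018 = 6.56 m/s²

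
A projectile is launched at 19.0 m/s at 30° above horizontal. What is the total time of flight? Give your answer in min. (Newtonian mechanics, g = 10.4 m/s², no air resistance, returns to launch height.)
T = 2v₀sin(θ)/g (with unit conversion) = 0.03045 min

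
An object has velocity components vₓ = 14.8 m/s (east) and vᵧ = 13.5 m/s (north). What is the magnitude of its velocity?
|v| = √(vₓ² + vᵧ²) = √(14.8² + 13.5²) = √(401.29) = 20.03 m/s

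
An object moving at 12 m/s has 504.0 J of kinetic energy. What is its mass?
KE = ½mv² → m = 2KE/v² = 2×504.0/12² = 7.0 kg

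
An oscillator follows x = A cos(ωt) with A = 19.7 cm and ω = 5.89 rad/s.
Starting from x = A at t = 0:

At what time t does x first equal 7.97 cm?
cos(ωt) = x/A = 7.97/19.7 = 0.4046
ωt = arccos(0.4046) = 1.154 rad
t = 1.154/5.89 = 0.196 s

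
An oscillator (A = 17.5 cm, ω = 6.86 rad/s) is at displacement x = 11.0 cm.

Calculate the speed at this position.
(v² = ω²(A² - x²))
v = ω√(A² − x²) = 6.86×√(0.175² − 0.11²) = 0.9337 m/s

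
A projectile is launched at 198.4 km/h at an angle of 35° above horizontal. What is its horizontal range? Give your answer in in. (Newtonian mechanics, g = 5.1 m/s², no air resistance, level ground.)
R = v₀² sin(2θ) / g (with unit conversion) = 22030.0 in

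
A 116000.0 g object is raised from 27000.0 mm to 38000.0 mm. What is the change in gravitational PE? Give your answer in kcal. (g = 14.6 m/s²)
ΔPE = mg(h₂ − h₁) = 116 kg × 14.6 m/s² × (38 − 27) m = 1.863e+04 J = 4.453 kcal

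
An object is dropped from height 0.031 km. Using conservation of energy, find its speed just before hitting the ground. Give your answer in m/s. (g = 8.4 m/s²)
mgh = ½mv² → v = √(2gh) = √(2×8.4×31) = 22.82 m/s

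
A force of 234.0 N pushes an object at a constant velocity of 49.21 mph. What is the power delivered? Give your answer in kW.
P = Fv = 234 N × 22 m/s = 5148 W = 5.148 kW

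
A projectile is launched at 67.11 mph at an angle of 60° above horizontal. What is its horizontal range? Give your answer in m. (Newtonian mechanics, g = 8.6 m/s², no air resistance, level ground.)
R = v₀² sin(2θ) / g (with unit conversion) = 90.64 m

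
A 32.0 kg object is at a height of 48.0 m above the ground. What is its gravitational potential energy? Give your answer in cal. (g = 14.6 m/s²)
PE = mgh = 32 kg × 14.6 m/s² × 48 m = 2.243e+04 J = 5360.0 cal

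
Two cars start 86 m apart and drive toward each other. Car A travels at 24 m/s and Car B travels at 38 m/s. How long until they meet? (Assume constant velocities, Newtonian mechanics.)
Combined speed: v_combined = 24 + 38 = 62 m/s
Time to meet: t = d/62 = 86/62 = 1.39 s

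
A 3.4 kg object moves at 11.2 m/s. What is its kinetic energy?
KE = ½mv² = ½×3.4×11.2² = 213.248 J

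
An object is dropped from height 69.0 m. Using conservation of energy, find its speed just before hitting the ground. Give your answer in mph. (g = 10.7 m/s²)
mgh = ½mv² → v = √(2gh) = √(2×10.7×69) = 38.43 m/s = 85.96 mph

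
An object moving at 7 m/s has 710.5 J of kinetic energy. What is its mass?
KE = ½mv² → m = 2KE/v² = 2×710.5/7² = 29.0 kg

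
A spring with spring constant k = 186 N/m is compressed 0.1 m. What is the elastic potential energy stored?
PE = ½kx² = ½×186×0.1² = 0.93 J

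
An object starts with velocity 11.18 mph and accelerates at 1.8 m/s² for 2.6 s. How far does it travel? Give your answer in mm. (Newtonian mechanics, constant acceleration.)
d = v₀t + ½at² (with unit conversion) = 19080.0 mm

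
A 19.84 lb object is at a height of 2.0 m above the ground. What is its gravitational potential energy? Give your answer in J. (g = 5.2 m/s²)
PE = mgh = 8.999 kg × 5.2 m/s² × 2 m = 93.59 J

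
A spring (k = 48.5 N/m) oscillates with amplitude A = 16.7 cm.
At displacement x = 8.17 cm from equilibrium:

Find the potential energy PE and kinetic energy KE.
E_total = ½kA² = ½×48.5×(0.167)² = 0.6763 J
PE = ½kx² = ½×48.5×(0.0817)² = 0.1619 J
KE = E_total − PE = 0.5144 J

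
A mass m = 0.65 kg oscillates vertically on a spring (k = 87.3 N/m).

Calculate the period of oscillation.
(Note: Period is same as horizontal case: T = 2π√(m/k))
T = 2π√(m/k) = 2π√(0.65/87.3) = 0.5422 s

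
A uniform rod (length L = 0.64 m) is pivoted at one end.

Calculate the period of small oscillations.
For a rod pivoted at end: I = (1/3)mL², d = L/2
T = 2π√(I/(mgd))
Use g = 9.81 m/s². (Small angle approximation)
I/m = (1/3)L² = 0.1365 m²; d = L/2 = 0.32 m
T = 2π√(I/(mgd)) = 2π√(0.1365/(9.81×0.32)) = 1.31 s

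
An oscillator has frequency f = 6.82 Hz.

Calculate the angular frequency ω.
ω = 2πf = 2π×6.82 = 42.85 rad/s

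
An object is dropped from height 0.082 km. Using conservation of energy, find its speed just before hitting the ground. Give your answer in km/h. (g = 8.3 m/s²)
mgh = ½mv² → v = √(2gh) = √(2×8.3×82) = 36.89 m/s = 132.8 km/h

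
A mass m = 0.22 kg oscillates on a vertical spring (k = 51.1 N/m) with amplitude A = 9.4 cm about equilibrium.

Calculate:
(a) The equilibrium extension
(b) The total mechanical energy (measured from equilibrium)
x_eq = mg/k = 0.22×9.81/51.1 = 0.04223 m = 4.223 cm
E = ½kA² = ½×51.1×(0.094)² = 0.2258 J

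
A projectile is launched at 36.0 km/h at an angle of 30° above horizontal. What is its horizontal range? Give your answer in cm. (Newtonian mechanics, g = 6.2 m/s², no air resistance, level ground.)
R = v₀² sin(2θ) / g (with unit conversion) = 1397.0 cm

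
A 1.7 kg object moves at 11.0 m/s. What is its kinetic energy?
KE = ½mv² = ½×1.7×11.0² = 102.85 J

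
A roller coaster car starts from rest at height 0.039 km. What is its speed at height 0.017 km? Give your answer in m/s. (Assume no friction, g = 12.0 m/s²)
mgh₁ = ½mv₂² + mgh₂ → v₂ = √(2g(h₁−h₂)) = √(2×12.0×(39−17)) = 22.98 m/s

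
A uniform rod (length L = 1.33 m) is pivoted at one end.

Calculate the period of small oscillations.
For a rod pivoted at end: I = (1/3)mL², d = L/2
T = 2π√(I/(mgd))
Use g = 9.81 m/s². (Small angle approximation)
I/m = (1/3)L² = 0.5896 m²; d = L/2 = 0.665 m
T = 2π√(I/(mgd)) = 2π√(0.5896/(9.81×0.665)) = 1.889 s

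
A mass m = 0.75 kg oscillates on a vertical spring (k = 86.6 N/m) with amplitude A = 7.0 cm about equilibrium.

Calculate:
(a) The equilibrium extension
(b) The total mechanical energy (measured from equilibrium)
x_eq = mg/k = 0.75×9.81/86.6 = 0.08496 m = 8.496 cm
E = ½kA² = ½×86.6×(0.07)² = 0.2122 J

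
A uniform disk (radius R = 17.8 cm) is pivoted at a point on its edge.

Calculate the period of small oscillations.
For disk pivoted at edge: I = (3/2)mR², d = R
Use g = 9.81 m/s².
I/m = (3/2)R² = 0.04753 m²; d = R = 0.178 m
T = 2π√((3/2)R²/(gR)) = 2π√(3R/(2g)) = 1.037 s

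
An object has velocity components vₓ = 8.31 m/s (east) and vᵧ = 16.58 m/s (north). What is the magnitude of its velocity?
|v| = √(vₓ² + vᵧ²) = √(8.31² + 16.58²) = √(343.952) = 18.55 m/s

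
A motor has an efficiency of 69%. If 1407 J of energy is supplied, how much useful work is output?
W_out = η × W_in = 0.69 × 1407 = 970.83 J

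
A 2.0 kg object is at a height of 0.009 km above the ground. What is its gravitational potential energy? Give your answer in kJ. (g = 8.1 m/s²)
PE = mgh = 2 kg × 8.1 m/s² × 9 m = 145.8 J = 0.1458 kJ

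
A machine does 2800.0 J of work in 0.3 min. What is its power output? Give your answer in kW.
P = W/t = 2800 J / 18 s = 155.6 W = 0.1556 kW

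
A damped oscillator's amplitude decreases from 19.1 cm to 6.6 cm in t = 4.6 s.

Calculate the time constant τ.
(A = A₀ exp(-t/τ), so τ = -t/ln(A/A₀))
A/A₀ = 6.6/19.1 = 0.3455; ln(A/A₀) = -1.063
τ = −t/ln(A/A₀) = −4.6/-1.063 = 4.329 s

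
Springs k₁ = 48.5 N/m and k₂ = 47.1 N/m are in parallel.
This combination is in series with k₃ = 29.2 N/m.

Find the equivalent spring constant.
k₁₂ = k₁ + k₂ = 95.6 N/m (parallel)
1/k_eq = 1/k₁₂ + 1/k₃ → k_eq = 22.37 N/m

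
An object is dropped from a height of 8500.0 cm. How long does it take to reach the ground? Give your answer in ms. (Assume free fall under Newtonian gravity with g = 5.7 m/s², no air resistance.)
t = √(2h/g) (with unit conversion) = 5461.0 ms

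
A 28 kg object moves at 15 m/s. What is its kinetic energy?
KE = ½mv² = ½×28×15² = 3150.0 J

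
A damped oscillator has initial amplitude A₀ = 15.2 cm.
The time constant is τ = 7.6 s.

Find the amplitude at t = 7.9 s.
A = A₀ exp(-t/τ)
A = A₀ exp(−t/τ) = 15.2×exp(−7.9/7.6) = 5.375 cm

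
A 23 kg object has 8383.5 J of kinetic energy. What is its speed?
KE = ½mv² → v = √(2KE/m) = √(2×8383.5/23) = 27.0 m/s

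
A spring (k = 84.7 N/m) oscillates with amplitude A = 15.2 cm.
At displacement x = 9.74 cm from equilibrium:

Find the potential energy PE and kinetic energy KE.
E_total = ½kA² = ½×84.7×(0.152)² = 0.9785 J
PE = ½kx² = ½×84.7×(0.0974)² = 0.4018 J
KE = E_total − PE = 0.5767 J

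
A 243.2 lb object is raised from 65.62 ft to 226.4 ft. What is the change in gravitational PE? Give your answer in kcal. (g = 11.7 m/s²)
ΔPE = mg(h₂ − h₁) = 110.3 kg × 11.7 m/s² × (69.01 − 20) m = 6.325e+04 J = 15.12 kcal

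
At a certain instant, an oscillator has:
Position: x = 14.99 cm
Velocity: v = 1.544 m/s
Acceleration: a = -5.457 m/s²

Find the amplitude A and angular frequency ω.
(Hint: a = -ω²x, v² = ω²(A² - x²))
a = −ω²x → ω = √(|a|/x) = √(5.457/0.1499) = 6.034 rad/s
v² = ω²(A² − x²) → A = √(x² + v²/ω²) = √(0.1499² + 1.544²/6.034²) = 0.2966 m = 29.66 cm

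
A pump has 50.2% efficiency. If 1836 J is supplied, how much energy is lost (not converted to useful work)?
W_out = η × W_in = 0.502×1836 = 921.67 J
W_lost = W_in − W_out = 1836 − 921.67 = 914.33 J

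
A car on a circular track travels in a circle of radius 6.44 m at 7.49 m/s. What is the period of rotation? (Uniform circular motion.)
T = 2πr/v = 2π×6.44/7.49 = 5.4 s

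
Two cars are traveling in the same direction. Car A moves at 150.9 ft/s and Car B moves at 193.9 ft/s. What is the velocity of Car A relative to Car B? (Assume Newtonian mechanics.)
v_rel = v_A - v_B = 150.9 - 193.9 = -43.0 ft/s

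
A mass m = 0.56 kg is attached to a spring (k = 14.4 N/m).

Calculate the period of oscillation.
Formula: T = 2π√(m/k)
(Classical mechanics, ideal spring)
T = 2π√(m/k) = 2π√(0.56/14.4) = 1.239 s; f = 1/T = 0.8071 Hz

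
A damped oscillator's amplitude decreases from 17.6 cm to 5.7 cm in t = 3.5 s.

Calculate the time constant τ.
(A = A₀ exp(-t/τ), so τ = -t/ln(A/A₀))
A/A₀ = 5.7/17.6 = 0.3239; ln(A/A₀) = -1.127
τ = −t/ln(A/A₀) = −3.5/-1.127 = 3.104 s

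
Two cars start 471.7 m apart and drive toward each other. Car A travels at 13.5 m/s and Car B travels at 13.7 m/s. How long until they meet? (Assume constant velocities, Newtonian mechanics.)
Combined speed: v_combined = 13.5 + 13.7 = 27.2 m/s
Time to meet: t = d/27.2 = 471.7/27.2 = 17.34 s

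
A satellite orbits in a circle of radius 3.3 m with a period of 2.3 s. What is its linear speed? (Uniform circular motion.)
v = 2πr/T = 2π×3.3/2.3 = 9.02 m/s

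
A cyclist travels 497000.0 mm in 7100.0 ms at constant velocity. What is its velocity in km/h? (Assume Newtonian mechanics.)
v = d/t (with unit conversion) = 252.0 km/h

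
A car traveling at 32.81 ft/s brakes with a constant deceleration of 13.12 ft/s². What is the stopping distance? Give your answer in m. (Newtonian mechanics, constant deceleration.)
d = v₀² / (2a) (with unit conversion) = 12.5 m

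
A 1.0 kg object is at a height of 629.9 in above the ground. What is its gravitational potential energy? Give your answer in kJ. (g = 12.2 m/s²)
PE = mgh = 1 kg × 12.2 m/s² × 16 m = 195.2 J = 0.1952 kJ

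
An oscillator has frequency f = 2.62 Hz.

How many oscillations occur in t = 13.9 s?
n = f×t = 2.62×13.9 = 36.42 oscillations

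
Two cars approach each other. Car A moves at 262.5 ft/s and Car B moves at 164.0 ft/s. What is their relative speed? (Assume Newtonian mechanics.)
v_rel = v_A + v_B = 262.5 + 164.0 = 426.5 ft/s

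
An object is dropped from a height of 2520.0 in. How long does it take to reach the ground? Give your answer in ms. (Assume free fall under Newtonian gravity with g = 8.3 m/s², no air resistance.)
t = √(2h/g) (with unit conversion) = 3927.0 ms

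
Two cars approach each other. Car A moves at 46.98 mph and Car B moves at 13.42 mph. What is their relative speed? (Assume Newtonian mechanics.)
v_rel = v_A + v_B = 46.98 + 13.42 = 60.4 mph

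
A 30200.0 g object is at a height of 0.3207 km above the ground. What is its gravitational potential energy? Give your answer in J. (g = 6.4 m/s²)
PE = mgh = 30.2 kg × 6.4 m/s² × 320.7 m = 6.198e+04 J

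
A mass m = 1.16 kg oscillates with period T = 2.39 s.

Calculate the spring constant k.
T = 2π√(m/k) → k = m(2π/T)² = 1.16×(2π/2.39)² = 8.017 N/m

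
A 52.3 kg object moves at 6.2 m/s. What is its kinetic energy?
KE = ½mv² = ½×52.3×6.2² = 1005.206 J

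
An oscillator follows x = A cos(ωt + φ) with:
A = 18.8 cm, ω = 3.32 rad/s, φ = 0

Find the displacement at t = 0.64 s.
x = A cos(ωt + φ) = 18.8×cos(3.32×0.64 + 0) = -9.891 cm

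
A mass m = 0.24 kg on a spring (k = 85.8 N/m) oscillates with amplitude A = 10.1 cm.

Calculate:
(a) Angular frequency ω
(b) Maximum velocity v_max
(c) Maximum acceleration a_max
ω = √(k/m) = √(85.8/0.24) = 18.91 rad/s
v_max = ωA = 18.91×0.101 = 1.91 m/s
a_max = ω²A = 18.91²×0.101 = 36.11 m/s²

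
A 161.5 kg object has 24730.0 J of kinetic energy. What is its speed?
KE = ½mv² → v = √(2KE/m) = √(2×24730.0/161.5) = 17.5 m/s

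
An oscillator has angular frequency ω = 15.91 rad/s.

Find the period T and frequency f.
T = 2π/ω = 2π/15.91 = 0.3949 s; f = ω/2π = 2.532 Hz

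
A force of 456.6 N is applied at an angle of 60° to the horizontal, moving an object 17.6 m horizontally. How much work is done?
W = Fd cosθ = 456.6×17.6×cos(60°) = 4018.1 J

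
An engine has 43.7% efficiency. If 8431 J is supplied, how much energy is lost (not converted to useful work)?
W_out = η × W_in = 0.437×8431 = 3684.3 J
W_lost = W_in − W_out = 8431 − 3684.3 = 4746.7 J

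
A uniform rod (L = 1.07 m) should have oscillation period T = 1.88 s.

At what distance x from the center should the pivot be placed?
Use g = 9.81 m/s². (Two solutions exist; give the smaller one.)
T = 2π√((L²/12 + x²)/(gx)). Let c = T²g/(4π²) = 0.8783.
x² − cx + L²/12 = 0 → x = (c − √(c² − L²/3))/2 = 0.127 m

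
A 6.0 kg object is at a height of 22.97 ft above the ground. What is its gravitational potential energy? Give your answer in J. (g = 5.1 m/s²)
PE = mgh = 6 kg × 5.1 m/s² × 7.001 m = 214.2 J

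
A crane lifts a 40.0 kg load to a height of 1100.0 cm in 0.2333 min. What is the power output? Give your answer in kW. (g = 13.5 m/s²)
W = mgh = 40×13.5×11 = 5940 J
P = W/t = 5940/14 = 424.3 W = 0.4243 kW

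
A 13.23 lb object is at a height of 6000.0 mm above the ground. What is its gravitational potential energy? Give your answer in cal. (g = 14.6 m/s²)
PE = mgh = 6.001 kg × 14.6 m/s² × 6 m = 525.7 J = 125.6 cal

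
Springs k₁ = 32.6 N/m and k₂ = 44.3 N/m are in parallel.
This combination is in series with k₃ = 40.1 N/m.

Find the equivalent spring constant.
k₁₂ = k₁ + k₂ = 76.9 N/m (parallel)
1/k_eq = 1/k₁₂ + 1/k₃ → k_eq = 26.36 N/m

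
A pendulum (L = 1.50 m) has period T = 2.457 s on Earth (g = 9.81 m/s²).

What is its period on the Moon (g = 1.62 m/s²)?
T = 2π√(L/g), so T_moon/T_earth = √(g_earth/g_moon)
T_moon = 2π√(1.5/1.62) = 6.046 s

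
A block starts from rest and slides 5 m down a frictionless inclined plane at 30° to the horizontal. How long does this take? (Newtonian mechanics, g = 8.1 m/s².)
a = g sin(θ) = 8.1 × sin(30°) = 4.05 m/s²
t = √(2d/a) = √(2 × 5 / 4.05) = 1.57 s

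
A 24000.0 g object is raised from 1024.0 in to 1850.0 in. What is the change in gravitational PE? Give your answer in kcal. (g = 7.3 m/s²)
ΔPE = mg(h₂ − h₁) = 24 kg × 7.3 m/s² × (46.99 − 26.01) m = 3676 J = 0.8785 kcal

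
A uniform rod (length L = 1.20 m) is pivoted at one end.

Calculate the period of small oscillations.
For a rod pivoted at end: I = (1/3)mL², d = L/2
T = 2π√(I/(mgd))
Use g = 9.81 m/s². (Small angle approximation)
I/m = (1/3)L² = 0.48 m²; d = L/2 = 0.6 m
T = 2π√(I/(mgd)) = 2π√(0.48/(9.81×0.6)) = 1.794 s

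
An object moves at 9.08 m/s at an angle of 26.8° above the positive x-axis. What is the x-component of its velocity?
vₓ = v cos(θ) = 9.08 × cos(26.8°) = 8.1 m/s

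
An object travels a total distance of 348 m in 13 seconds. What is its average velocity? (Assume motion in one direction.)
v_avg = Δd / Δt = 348 / 13 = 26.77 m/s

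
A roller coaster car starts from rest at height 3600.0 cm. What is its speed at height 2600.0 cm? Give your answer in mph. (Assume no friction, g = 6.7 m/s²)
mgh₁ = ½mv₂² + mgh₂ → v₂ = √(2g(h₁−h₂)) = √(2×6.7×(36−26)) = 11.58 m/s = 25.89 mph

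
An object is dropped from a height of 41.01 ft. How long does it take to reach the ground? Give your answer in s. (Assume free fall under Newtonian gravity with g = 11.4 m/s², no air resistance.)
t = √(2h/g) (with unit conversion) = 1.481 s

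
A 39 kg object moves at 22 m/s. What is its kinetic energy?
KE = ½mv² = ½×39×22² = 9438.0 J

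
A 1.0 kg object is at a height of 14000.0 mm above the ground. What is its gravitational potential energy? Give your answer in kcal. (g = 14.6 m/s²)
PE = mgh = 1 kg × 14.6 m/s² × 14 m = 204.4 J = 0.04885 kcal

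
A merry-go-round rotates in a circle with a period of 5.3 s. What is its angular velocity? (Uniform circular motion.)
ω = 2π/T = 2π/5.3 = 1.1855 rad/s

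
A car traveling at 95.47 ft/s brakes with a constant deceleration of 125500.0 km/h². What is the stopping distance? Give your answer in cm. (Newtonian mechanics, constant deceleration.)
d = v₀² / (2a) (with unit conversion) = 4372.0 cm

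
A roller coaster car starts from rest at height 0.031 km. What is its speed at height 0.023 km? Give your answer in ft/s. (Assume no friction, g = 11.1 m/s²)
mgh₁ = ½mv₂² + mgh₂ → v₂ = √(2g(h₁−h₂)) = √(2×11.1×(31−23)) = 13.33 m/s = 43.72 ft/s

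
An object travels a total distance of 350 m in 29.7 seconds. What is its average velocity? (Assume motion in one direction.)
v_avg = Δd / Δt = 350 / 29.7 = 11.78 m/s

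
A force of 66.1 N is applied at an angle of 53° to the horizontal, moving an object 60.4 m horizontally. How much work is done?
W = Fd cosθ = 66.1×60.4×cos(53°) = 2402.7 J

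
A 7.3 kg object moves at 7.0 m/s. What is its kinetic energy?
KE = ½mv² = ½×7.3×7.0² = 178.85 J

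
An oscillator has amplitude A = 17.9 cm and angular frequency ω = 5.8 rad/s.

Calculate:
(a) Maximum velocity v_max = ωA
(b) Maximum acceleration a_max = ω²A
v_max = ωA = 5.8×0.179 = 1.038 m/s
a_max = ω²A = 5.8²×0.179 = 6.022 m/s²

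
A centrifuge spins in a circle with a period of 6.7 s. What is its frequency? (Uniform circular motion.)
f = 1/T = 1/6.7 = 0.1493 Hz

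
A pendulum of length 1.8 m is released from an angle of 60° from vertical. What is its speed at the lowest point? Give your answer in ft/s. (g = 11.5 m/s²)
h = L(1 − cosθ) = 1.8×(1 − cos60°) = 0.9 m
v = √(2gh) = √(2×11.5×0.9) = 4.55 m/s = 14.93 ft/s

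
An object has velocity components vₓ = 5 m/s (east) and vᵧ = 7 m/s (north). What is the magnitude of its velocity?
|v| = √(vₓ² + vᵧ²) = √(5² + 7²) = √(74) = 8.6 m/s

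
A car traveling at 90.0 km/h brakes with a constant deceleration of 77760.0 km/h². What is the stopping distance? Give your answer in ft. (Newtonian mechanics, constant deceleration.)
d = v₀² / (2a) (with unit conversion) = 170.9 ft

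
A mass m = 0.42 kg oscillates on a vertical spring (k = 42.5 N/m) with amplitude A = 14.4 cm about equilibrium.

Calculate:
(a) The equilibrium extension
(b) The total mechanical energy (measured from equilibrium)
x_eq = mg/k = 0.42×9.81/42.5 = 0.09695 m = 9.695 cm
E = ½kA² = ½×42.5×(0.144)² = 0.4406 J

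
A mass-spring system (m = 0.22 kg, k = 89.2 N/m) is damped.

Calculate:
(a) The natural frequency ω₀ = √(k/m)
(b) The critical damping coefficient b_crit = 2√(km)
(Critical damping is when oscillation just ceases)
ω₀ = √(k/m) = √(89.2/0.22) = 20.14 rad/s
b_crit = 2√(km) = 2√(89.2×0.22) = 8.86 kg/s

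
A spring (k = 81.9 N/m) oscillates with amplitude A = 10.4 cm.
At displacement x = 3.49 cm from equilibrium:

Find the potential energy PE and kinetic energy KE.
E_total = ½kA² = ½×81.9×(0.104)² = 0.4429 J
PE = ½kx² = ½×81.9×(0.0349)² = 0.04988 J
KE = E_total − PE = 0.393 J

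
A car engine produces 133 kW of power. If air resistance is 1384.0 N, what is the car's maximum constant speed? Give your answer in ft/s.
P = Fv → v = P/F = 133000 W / 1384 N = 96.1 m/s = 315.3 ft/s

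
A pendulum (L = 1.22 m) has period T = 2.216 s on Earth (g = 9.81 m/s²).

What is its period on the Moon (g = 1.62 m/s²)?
T = 2π√(L/g), so T_moon/T_earth = √(g_earth/g_moon)
T_moon = 2π√(1.22/1.62) = 5.453 s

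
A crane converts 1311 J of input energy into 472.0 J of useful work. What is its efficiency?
η = W_out/W_in = 472.0/1311 = 0.36 = 36.0%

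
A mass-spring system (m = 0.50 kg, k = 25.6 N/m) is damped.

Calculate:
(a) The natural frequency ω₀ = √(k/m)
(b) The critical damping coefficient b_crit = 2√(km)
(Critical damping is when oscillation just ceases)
ω₀ = √(k/m) = √(25.6/0.5) = 7.155 rad/s
b_crit = 2√(km) = 2√(25.6×0.5) = 7.155 kg/s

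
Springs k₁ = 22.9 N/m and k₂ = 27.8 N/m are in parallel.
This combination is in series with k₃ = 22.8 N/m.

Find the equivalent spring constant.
k₁₂ = k₁ + k₂ = 50.7 N/m (parallel)
1/k_eq = 1/k₁₂ + 1/k₃ → k_eq = 15.73 N/m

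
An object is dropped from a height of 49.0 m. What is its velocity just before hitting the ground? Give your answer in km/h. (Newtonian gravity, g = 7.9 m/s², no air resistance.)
v = √(2gh) (with unit conversion) = 100.2 km/h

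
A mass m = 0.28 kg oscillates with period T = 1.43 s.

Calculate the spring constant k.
T = 2π√(m/k) → k = m(2π/T)² = 0.28×(2π/1.43)² = 5.406 N/m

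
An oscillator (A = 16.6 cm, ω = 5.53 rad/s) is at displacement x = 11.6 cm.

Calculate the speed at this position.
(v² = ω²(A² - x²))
v = ω√(A² − x²) = 5.53×√(0.166² − 0.116²) = 0.6567 m/s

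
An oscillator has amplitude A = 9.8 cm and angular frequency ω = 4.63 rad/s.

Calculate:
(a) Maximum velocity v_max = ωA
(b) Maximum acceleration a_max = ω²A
v_max = ωA = 4.63×0.098 = 0.4537 m/s
a_max = ω²A = 4.63²×0.098 = 2.101 m/s²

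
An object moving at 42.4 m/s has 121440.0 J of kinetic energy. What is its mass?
KE = ½mv² → m = 2KE/v² = 2×121440.0/42.4² = 135.1 kg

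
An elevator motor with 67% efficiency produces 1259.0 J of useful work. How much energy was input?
W_in = W_out/η = 1259.0/0.67 = 1879.1 J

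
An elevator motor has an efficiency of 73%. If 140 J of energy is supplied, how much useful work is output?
W_out = η × W_in = 0.73 × 140 = 102.2 J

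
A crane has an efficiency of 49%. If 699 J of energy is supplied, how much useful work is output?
W_out = η × W_in = 0.49 × 699 = 342.51 J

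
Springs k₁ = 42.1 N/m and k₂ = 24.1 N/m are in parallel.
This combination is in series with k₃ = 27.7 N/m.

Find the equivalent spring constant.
k₁₂ = k₁ + k₂ = 66.2 N/m (parallel)
1/k_eq = 1/k₁₂ + 1/k₃ → k_eq = 19.53 N/m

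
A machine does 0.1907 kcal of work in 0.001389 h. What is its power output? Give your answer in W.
P = W/t = 797.9 J / 5 s = 159.6 W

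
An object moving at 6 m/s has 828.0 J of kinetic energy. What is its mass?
KE = ½mv² → m = 2KE/v² = 2×828.0/6² = 46.0 kg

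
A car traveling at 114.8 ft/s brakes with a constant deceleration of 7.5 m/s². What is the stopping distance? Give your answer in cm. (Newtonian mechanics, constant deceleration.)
d = v₀² / (2a) (with unit conversion) = 8162.0 cm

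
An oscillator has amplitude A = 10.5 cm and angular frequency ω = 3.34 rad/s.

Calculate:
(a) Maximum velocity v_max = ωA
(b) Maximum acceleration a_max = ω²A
v_max = ωA = 3.34×0.105 = 0.3507 m/s
a_max = ω²A = 3.34²×0.105 = 1.171 m/s²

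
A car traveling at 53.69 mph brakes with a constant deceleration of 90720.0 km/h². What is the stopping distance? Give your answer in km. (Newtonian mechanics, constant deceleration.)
d = v₀² / (2a) (with unit conversion) = 0.04115 km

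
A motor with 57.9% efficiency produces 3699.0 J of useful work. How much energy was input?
W_in = W_out/η = 3699.0/0.579 = 6388.6 J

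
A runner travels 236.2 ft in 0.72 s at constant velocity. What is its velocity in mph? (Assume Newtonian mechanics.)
v = d/t (with unit conversion) = 223.7 mph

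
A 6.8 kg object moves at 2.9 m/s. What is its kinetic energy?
KE = ½mv² = ½×6.8×2.9² = 28.594 J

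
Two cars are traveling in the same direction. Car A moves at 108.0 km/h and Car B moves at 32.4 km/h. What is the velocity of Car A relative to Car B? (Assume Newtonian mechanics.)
v_rel = v_A - v_B = 108.0 - 32.4 = 75.6 km/h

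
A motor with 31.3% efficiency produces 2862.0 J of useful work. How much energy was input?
W_in = W_out/η = 2862.0/0.313 = 9143.8 J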